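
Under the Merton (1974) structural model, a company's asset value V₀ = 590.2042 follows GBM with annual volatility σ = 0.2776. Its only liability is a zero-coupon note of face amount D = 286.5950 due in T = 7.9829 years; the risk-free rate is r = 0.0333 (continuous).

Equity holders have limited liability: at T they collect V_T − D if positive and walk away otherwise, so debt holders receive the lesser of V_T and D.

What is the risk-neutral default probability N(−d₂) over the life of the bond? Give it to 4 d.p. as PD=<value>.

d₁ = [ln(V₀/D) + (r + σ²/2)T] / (σ√T)
   = [ln(590.2042/286.5950) + (0.0333 + 0.5·0.2776²)·7.9829] / (0.2776·√7.9829)
   = [0.722399 + 0.573419] / 0.784332 = 1.652129
d₂ = d₁ − σ√T = 1.652129 − 0.784332 = 0.867797
risk-neutral PD = N(−d₂) = N(-0.867797) = 0.192753

PD=0.1928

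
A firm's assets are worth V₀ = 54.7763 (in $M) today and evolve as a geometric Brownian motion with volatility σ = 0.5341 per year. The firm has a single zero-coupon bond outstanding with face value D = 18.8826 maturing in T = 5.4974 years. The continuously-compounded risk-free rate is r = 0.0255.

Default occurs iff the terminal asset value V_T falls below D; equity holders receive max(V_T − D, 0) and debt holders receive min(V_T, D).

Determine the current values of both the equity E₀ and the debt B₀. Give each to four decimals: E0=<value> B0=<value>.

d₁ = [ln(V₀/D) + (r + σ²/2)T] / (σ√T)
   = [ln(54.7763/18.8826) + (0.0255 + 0.5·0.5341²)·5.4974] / (0.5341·√5.4974)
   = [1.065017 + 0.924286] / 1.252279 = 1.588545
d₂ = d₁ − σ√T = 1.588545 − 1.252279 = 0.336266
N(d₁) = 0.943918,  N(d₂) = 0.631665,  e^(−rT) = 0.869199
E₀ = V₀·N(d₁) − D·e^(−rT)·N(d₂)
   = 54.7763·0.943918 − 18.8826·0.869199·0.631665 = 41.337018
B₀ = V₀ − E₀ = 54.7763 − 41.337018 = 13.439282

E0=41.3370 B0=13.4393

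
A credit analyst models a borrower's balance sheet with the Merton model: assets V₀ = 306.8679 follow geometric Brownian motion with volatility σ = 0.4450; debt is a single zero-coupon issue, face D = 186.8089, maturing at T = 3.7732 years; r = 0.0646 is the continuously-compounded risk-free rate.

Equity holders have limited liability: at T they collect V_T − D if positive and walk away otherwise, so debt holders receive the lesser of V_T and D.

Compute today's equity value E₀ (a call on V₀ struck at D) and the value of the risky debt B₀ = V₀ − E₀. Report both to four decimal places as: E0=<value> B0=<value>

E0=179.3075 B0=127.5604

d₁ = [ln(V₀/D) + (r + σ²/2)T] / (σ√T)
   = [ln(306.8679/186.8089) + (0.0646 + 0.5·0.4450²)·3.7732] / (0.4450·√3.7732)
   = [0.496331 + 0.617343] / 0.864400 = 1.288377
d₂ = d₁ − σ√T = 1.288377 − 0.864400 = 0.423977
N(d₁) = 0.901193,  N(d₂) = 0.664209,  e^(−rT) = 0.783685
E₀ = V₀·N(d₁) − D·e^(−rT)·N(d₂)
   = 306.8679·0.901193 − 186.8089·0.783685·0.664209 = 179.307451
B₀ = V₀ − E₀ = 306.8679 − 179.307451 = 127.560449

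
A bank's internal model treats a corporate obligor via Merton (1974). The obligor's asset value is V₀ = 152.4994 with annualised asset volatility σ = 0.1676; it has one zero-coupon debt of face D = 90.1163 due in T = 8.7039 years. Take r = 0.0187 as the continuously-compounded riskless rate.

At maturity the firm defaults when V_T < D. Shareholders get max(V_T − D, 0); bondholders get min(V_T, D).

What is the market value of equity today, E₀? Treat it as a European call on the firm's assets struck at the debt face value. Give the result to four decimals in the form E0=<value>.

d₁ = [ln(V₀/D) + (r + σ²/2)T] / (σ√T)
   = [ln(152.4994/90.1163) + (0.0187 + 0.5·0.1676²)·8.7039] / (0.1676·√8.7039)
   = [0.526060 + 0.285008] / 0.494460 = 1.640311
d₂ = d₁ − σ√T = 1.640311 − 0.494460 = 1.145851
N(d₁) = 0.949530,  N(d₂) = 0.874072,  e^(−rT) = 0.849793
E₀ = V₀·N(d₁) − D·e^(−rT)·N(d₂)
   = 152.4994·0.949530 − 90.1163·0.849793·0.874072 = 77.866163

E0=77.8662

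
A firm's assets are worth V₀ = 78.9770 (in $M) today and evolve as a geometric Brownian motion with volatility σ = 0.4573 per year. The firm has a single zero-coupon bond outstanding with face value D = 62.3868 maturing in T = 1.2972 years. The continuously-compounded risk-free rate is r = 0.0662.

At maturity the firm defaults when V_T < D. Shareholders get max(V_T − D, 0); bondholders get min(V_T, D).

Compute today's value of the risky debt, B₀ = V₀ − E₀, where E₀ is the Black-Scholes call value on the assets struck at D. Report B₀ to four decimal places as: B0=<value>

B0=51.6175

d₁ = [ln(V₀/D) + (r + σ²/2)T] / (σ√T)
   = [ln(78.9770/62.3868) + (0.0662 + 0.5·0.4573²)·1.2972] / (0.4573·√1.2972)
   = [0.235803 + 0.221512] / 0.520840 = 0.878033
d₂ = d₁ − σ√T = 0.878033 − 0.520840 = 0.357192
N(d₁) = 0.810037,  N(d₂) = 0.639526,  e^(−rT) = 0.917709
E₀ = V₀·N(d₁) − D·e^(−rT)·N(d₂)
   = 78.9770·0.810037 − 62.3868·0.917709·0.639526 = 27.359542
B₀ = V₀ − E₀ = 78.9770 − 27.359542 = 51.617458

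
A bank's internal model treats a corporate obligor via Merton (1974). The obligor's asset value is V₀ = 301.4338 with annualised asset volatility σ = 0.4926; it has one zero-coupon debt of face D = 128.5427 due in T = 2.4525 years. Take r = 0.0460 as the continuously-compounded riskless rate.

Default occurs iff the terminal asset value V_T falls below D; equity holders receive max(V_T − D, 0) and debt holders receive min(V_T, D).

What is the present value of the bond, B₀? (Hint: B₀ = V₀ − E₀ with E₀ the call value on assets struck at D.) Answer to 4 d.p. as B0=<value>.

d₁ = [ln(V₀/D) + (r + σ²/2)T] / (σ√T)
   = [ln(301.4338/128.5427) + (0.0460 + 0.5·0.4926²)·2.4525] / (0.4926·√2.4525)
   = [0.852289 + 0.410370] / 0.771434 = 1.636769
d₂ = d₁ − σ√T = 1.636769 − 0.771434 = 0.865335
N(d₁) = 0.949161,  N(d₂) = 0.806572,  e^(−rT) = 0.893316
E₀ = V₀·N(d₁) − D·e^(−rT)·N(d₂)
   = 301.4338·0.949161 − 128.5427·0.893316·0.806572 = 193.490993
B₀ = V₀ − E₀ = 301.4338 − 193.490993 = 107.942807

B0=107.9428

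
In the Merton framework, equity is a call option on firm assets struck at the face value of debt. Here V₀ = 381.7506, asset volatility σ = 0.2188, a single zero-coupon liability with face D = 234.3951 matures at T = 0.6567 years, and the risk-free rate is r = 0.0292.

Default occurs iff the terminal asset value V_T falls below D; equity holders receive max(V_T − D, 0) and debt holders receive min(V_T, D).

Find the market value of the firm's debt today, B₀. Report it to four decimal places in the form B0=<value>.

d₁ = [ln(V₀/D) + (r + σ²/2)T] / (σ√T)
   = [ln(381.7506/234.3951) + (0.0292 + 0.5·0.2188²)·0.6567] / (0.2188·√0.6567)
   = [0.487759 + 0.034895] / 0.177309 = 2.947703
d₂ = d₁ − σ√T = 2.947703 − 0.177309 = 2.770394
N(d₁) = 0.998399,  N(d₂) = 0.997201,  e^(−rT) = 0.981007
E₀ = V₀·N(d₁) − D·e^(−rT)·N(d₂)
   = 381.7506·0.998399 − 234.3951·0.981007·0.997201 = 151.839988
B₀ = V₀ − E₀ = 381.7506 − 151.839988 = 229.910612

B0=229.9106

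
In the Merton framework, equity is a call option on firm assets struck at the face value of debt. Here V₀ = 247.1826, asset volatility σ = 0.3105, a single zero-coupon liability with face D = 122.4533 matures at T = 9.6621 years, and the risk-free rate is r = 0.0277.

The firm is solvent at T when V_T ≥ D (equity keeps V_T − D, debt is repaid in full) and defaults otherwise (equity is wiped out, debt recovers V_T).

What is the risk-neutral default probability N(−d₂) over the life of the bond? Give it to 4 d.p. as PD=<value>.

d₁ = [ln(V₀/D) + (r + σ²/2)T] / (σ√T)
   = [ln(247.1826/122.4533) + (0.0277 + 0.5·0.3105²)·9.6621] / (0.3105·√9.6621)
   = [0.702398 + 0.733403] / 0.965156 = 1.487636
d₂ = d₁ − σ√T = 1.487636 − 0.965156 = 0.522481
risk-neutral PD = N(−d₂) = N(-0.522481) = 0.300668

PD=0.3007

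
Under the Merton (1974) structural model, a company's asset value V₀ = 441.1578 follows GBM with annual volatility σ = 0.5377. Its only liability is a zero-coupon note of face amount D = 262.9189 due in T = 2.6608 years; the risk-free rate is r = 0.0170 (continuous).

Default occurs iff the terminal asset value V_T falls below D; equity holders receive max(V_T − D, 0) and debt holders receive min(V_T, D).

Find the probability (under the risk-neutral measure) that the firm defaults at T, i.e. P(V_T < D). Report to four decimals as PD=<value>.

d₁ = [ln(V₀/D) + (r + σ²/2)T] / (σ√T)
   = [ln(441.1578/262.9189) + (0.0170 + 0.5·0.5377²)·2.6608] / (0.5377·√2.6608)
   = [0.517557 + 0.429881] / 0.877094 = 1.080201
d₂ = d₁ − σ√T = 1.080201 − 0.877094 = 0.203107
risk-neutral PD = N(−d₂) = N(-0.203107) = 0.419526

PD=0.4195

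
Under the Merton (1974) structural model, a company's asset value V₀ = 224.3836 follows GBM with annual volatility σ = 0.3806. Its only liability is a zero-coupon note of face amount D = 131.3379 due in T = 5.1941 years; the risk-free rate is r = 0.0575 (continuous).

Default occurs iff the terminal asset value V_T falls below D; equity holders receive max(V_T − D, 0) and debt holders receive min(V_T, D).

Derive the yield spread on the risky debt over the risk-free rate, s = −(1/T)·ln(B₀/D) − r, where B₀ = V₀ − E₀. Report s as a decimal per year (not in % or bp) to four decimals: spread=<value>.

d₁ = [ln(V₀/D) + (r + σ²/2)T] / (σ√T)
   = [ln(224.3836/131.3379) + (0.0575 + 0.5·0.3806²)·5.1941] / (0.3806·√5.1941)
   = [0.535584 + 0.674860] / 0.867409 = 1.395470
d₂ = d₁ − σ√T = 1.395470 − 0.867409 = 0.528061
N(d₁) = 0.918563,  N(d₂) = 0.701272,  e^(−rT) = 0.741811
E₀ = V₀·N(d₁) − D·e^(−rT)·N(d₂)
   = 224.3836·0.918563 − 131.3379·0.741811·0.701272 = 137.787045
B₀ = V₀ − E₀ = 224.3836 − 137.787045 = 86.596555
spread = −(1/T)·ln(B₀/D) − r = −(1/5.1941)·ln(86.596555/131.3379) − 0.0575 = 0.02268971

spread=0.0227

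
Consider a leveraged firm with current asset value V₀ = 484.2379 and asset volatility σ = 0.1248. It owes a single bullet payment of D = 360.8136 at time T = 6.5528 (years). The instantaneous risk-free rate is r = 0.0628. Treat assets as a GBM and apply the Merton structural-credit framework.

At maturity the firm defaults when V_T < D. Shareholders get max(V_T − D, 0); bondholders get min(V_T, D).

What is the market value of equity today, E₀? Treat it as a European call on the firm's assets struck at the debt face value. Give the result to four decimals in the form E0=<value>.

d₁ = [ln(V₀/D) + (r + σ²/2)T] / (σ√T)
   = [ln(484.2379/360.8136) + (0.0628 + 0.5·0.1248²)·6.5528] / (0.1248·√6.5528)
   = [0.294215 + 0.462546] / 0.319468 = 2.368812
d₂ = d₁ − σ√T = 2.368812 − 0.319468 = 2.049343
N(d₁) = 0.991077,  N(d₂) = 0.979786,  e^(−rT) = 0.662645
E₀ = V₀·N(d₁) − D·e^(−rT)·N(d₂)
   = 484.2379·0.991077 − 360.8136·0.662645·0.979786 = 245.658929

E0=245.6589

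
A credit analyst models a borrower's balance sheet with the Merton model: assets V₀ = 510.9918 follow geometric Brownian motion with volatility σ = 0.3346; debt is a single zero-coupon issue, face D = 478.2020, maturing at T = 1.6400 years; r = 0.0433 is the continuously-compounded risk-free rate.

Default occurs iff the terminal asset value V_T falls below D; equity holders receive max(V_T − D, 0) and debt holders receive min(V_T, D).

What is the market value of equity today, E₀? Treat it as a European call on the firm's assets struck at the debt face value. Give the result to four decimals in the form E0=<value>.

E0=117.9718

d₁ = [ln(V₀/D) + (r + σ²/2)T] / (σ√T)
   = [ln(510.9918/478.2020) + (0.0433 + 0.5·0.3346²)·1.6400] / (0.3346·√1.6400)
   = [0.066320 + 0.162817] / 0.428497 = 0.534746
d₂ = d₁ − σ√T = 0.534746 − 0.428497 = 0.106249
N(d₁) = 0.703587,  N(d₂) = 0.542308,  e^(−rT) = 0.931451
E₀ = V₀·N(d₁) − D·e^(−rT)·N(d₂)
   = 510.9918·0.703587 − 478.2020·0.931451·0.542308 = 117.971809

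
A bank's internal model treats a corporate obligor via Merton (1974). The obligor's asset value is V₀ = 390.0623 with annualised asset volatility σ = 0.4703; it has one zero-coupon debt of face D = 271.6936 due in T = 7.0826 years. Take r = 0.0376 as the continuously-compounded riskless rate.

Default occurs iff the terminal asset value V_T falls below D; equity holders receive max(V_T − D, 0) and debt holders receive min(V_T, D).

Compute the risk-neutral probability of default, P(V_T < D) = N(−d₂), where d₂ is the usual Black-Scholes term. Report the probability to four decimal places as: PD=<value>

d₁ = [ln(V₀/D) + (r + σ²/2)T] / (σ√T)
   = [ln(390.0623/271.6936) + (0.0376 + 0.5·0.4703²)·7.0826] / (0.4703·√7.0826)
   = [0.361632 + 1.049578] / 1.251617 = 1.127509
d₂ = d₁ − σ√T = 1.127509 − 1.251617 = -0.124107
risk-neutral PD = N(−d₂) = N(0.124107) = 0.549385

PD=0.5494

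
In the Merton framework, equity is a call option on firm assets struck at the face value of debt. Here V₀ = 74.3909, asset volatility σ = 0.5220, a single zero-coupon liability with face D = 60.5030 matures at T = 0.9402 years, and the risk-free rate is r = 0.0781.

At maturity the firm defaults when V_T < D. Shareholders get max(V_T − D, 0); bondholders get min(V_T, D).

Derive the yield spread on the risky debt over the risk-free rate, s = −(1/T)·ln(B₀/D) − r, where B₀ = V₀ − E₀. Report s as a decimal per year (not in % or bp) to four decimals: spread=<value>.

spread=0.1169

d₁ = [ln(V₀/D) + (r + σ²/2)T] / (σ√T)
   = [ln(74.3909/60.5030) + (0.0781 + 0.5·0.5220²)·0.9402] / (0.5220·√0.9402)
   = [0.206641 + 0.201524] / 0.506152 = 0.806409
d₂ = d₁ − σ√T = 0.806409 − 0.506152 = 0.300257
N(d₁) = 0.789996,  N(d₂) = 0.618009,  e^(−rT) = 0.929202
E₀ = V₀·N(d₁) − D·e^(−rT)·N(d₂)
   = 74.3909·0.789996 − 60.5030·0.929202·0.618009 = 24.024371
B₀ = V₀ − E₀ = 74.3909 − 24.024371 = 50.366529
spread = −(1/T)·ln(B₀/D) − r = −(1/0.9402)·ln(50.366529/60.5030) − 0.0781 = 0.11692882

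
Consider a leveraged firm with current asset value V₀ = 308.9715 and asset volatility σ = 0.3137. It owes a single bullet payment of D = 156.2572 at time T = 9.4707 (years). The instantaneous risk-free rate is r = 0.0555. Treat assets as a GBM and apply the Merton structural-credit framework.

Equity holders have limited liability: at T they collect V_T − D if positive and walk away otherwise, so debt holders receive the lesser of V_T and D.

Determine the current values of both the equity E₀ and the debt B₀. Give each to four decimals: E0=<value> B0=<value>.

E0=224.2060 B0=84.7655

d₁ = [ln(V₀/D) + (r + σ²/2)T] / (σ√T)
   = [ln(308.9715/156.2572) + (0.0555 + 0.5·0.3137²)·9.4707] / (0.3137·√9.4707)
   = [0.681746 + 0.991619] / 0.965396 = 1.733345
d₂ = d₁ − σ√T = 1.733345 − 0.965396 = 0.767949
N(d₁) = 0.958483,  N(d₂) = 0.778741,  e^(−rT) = 0.591186
E₀ = V₀·N(d₁) − D·e^(−rT)·N(d₂)
   = 308.9715·0.958483 − 156.2572·0.591186·0.778741 = 224.205989
B₀ = V₀ − E₀ = 308.9715 − 224.205989 = 84.765511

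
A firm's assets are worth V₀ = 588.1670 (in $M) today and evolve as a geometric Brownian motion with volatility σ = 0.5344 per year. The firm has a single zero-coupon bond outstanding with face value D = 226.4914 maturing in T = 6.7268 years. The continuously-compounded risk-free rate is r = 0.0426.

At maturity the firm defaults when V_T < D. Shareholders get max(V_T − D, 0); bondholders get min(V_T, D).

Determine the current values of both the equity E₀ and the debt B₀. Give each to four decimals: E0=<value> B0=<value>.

E0=456.5057 B0=131.6613

d₁ = [ln(V₀/D) + (r + σ²/2)T] / (σ√T)
   = [ln(588.1670/226.4914) + (0.0426 + 0.5·0.5344²)·6.7268] / (0.5344·√6.7268)
   = [0.954304 + 1.247093] / 1.386024 = 1.588282
d₂ = d₁ − σ√T = 1.588282 − 1.386024 = 0.202258
N(d₁) = 0.943889,  N(d₂) = 0.580143,  e^(−rT) = 0.750841
E₀ = V₀·N(d₁) − D·e^(−rT)·N(d₂)
   = 588.1670·0.943889 − 226.4914·0.750841·0.580143 = 456.505743
B₀ = V₀ − E₀ = 588.1670 − 456.505743 = 131.661257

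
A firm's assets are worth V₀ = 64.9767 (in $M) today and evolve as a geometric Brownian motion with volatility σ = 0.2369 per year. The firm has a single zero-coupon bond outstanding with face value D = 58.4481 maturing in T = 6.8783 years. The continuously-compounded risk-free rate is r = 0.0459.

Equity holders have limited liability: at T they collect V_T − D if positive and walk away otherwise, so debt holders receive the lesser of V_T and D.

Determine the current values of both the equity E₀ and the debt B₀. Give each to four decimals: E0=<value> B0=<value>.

d₁ = [ln(V₀/D) + (r + σ²/2)T] / (σ√T)
   = [ln(64.9767/58.4481) + (0.0459 + 0.5·0.2369²)·6.8783] / (0.2369·√6.8783)
   = [0.105890 + 0.508725] / 0.621306 = 0.989229
d₂ = d₁ − σ√T = 0.989229 − 0.621306 = 0.367923
N(d₁) = 0.838725,  N(d₂) = 0.643535,  e^(−rT) = 0.729268
E₀ = V₀·N(d₁) − D·e^(−rT)·N(d₂)
   = 64.9767·0.838725 − 58.4481·0.729268·0.643535 = 27.067314
B₀ = V₀ − E₀ = 64.9767 − 27.067314 = 37.909386

E0=27.0673 B0=37.9094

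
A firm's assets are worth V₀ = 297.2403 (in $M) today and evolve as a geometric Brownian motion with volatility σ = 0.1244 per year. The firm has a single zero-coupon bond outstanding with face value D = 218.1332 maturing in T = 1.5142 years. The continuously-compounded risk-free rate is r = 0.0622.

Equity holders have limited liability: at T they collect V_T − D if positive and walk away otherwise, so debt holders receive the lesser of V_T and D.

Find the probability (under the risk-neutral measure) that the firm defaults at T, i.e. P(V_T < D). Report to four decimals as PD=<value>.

PD=0.0052

d₁ = [ln(V₀/D) + (r + σ²/2)T] / (σ√T)
   = [ln(297.2403/218.1332) + (0.0622 + 0.5·0.1244²)·1.5142] / (0.1244·√1.5142)
   = [0.309435 + 0.105900] / 0.153078 = 2.713227
d₂ = d₁ − σ√T = 2.713227 − 0.153078 = 2.560149
risk-neutral PD = N(−d₂) = N(-2.560149) = 0.005231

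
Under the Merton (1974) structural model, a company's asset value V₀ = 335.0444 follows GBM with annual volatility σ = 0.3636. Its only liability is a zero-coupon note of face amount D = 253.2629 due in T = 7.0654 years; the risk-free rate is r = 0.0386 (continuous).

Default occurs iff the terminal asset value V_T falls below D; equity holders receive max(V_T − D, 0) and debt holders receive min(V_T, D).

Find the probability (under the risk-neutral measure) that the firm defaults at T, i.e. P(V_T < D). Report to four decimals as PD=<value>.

PD=0.4647

d₁ = [ln(V₀/D) + (r + σ²/2)T] / (σ√T)
   = [ln(335.0444/253.2629) + (0.0386 + 0.5·0.3636²)·7.0654] / (0.3636·√7.0654)
   = [0.279835 + 0.739765] / 0.966479 = 1.054964
d₂ = d₁ − σ√T = 1.054964 − 0.966479 = 0.088485
risk-neutral PD = N(−d₂) = N(-0.088485) = 0.464746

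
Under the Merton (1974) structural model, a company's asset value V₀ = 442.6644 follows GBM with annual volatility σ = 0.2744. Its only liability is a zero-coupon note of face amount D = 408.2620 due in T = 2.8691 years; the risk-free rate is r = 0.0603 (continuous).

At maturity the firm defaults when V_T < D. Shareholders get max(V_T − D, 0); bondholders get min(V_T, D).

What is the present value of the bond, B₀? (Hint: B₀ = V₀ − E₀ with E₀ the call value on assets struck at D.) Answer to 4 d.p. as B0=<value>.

d₁ = [ln(V₀/D) + (r + σ²/2)T] / (σ√T)
   = [ln(442.6644/408.2620) + (0.0603 + 0.5·0.2744²)·2.8691] / (0.2744·√2.8691)
   = [0.080903 + 0.281022] / 0.464790 = 0.778684
d₂ = d₁ − σ√T = 0.778684 − 0.464790 = 0.313893
N(d₁) = 0.781917,  N(d₂) = 0.623199,  e^(−rT) = 0.841132
E₀ = V₀·N(d₁) − D·e^(−rT)·N(d₂)
   = 442.6644·0.781917 − 408.2620·0.841132·0.623199 = 132.118876
B₀ = V₀ − E₀ = 442.6644 − 132.118876 = 310.545524

B0=310.5455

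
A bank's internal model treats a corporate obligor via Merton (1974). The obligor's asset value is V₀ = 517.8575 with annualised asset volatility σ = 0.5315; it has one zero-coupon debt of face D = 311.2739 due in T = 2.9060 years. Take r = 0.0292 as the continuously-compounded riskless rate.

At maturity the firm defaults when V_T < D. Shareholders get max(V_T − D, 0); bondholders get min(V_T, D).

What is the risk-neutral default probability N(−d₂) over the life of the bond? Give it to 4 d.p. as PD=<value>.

d₁ = [ln(V₀/D) + (r + σ²/2)T] / (σ√T)
   = [ln(517.8575/311.2739) + (0.0292 + 0.5·0.5315²)·2.9060] / (0.5315·√2.9060)
   = [0.509027 + 0.495316] / 0.906048 = 1.108488
d₂ = d₁ − σ√T = 1.108488 − 0.906048 = 0.202441
risk-neutral PD = N(−d₂) = N(-0.202441) = 0.419786

PD=0.4198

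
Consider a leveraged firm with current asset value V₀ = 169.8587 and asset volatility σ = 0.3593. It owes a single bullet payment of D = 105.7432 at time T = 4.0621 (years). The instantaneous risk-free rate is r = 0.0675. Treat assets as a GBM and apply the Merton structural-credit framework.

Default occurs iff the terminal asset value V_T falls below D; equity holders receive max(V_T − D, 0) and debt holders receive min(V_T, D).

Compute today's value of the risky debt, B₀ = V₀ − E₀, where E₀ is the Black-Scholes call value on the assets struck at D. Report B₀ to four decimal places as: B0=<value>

d₁ = [ln(V₀/D) + (r + σ²/2)T] / (σ√T)
   = [ln(169.8587/105.7432) + (0.0675 + 0.5·0.3593²)·4.0621] / (0.3593·√4.0621)
   = [0.473953 + 0.536393] / 0.724157 = 1.395204
d₂ = d₁ − σ√T = 1.395204 − 0.724157 = 0.671048
N(d₁) = 0.918523,  N(d₂) = 0.748905,  e^(−rT) = 0.760186
E₀ = V₀·N(d₁) − D·e^(−rT)·N(d₂)
   = 169.8587·0.918523 − 105.7432·0.760186·0.748905 = 95.818732
B₀ = V₀ − E₀ = 169.8587 − 95.818732 = 74.039968

B0=74.0400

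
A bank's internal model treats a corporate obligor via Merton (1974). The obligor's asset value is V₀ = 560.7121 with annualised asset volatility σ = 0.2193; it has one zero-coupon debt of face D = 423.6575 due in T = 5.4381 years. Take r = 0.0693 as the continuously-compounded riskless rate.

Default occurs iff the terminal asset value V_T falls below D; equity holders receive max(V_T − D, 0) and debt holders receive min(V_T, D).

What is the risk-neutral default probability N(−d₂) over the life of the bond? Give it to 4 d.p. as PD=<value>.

PD=0.1517

d₁ = [ln(V₀/D) + (r + σ²/2)T] / (σ√T)
   = [ln(560.7121/423.6575) + (0.0693 + 0.5·0.2193²)·5.4381] / (0.2193·√5.4381)
   = [0.280282 + 0.507626] / 0.511402 = 1.540684
d₂ = d₁ − σ√T = 1.540684 − 0.511402 = 1.029282
risk-neutral PD = N(−d₂) = N(-1.029282) = 0.151674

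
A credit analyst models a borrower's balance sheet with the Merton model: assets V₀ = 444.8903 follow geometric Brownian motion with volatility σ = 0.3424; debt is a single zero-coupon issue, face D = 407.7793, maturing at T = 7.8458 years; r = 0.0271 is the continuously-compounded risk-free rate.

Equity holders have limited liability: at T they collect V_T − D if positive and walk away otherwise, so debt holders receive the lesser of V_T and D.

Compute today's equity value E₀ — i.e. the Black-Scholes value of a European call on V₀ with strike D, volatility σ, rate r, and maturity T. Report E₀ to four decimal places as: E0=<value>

d₁ = [ln(V₀/D) + (r + σ²/2)T] / (σ√T)
   = [ln(444.8903/407.7793) + (0.0271 + 0.5·0.3424²)·7.8458] / (0.3424·√7.8458)
   = [0.087102 + 0.672533] / 0.959075 = 0.792050
d₂ = d₁ − σ√T = 0.792050 − 0.959075 = -0.167025
N(d₁) = 0.785834,  N(d₂) = 0.433675,  e^(−rT) = 0.808462
E₀ = V₀·N(d₁) − D·e^(−rT)·N(d₂)
   = 444.8903·0.785834 − 407.7793·0.808462·0.433675 = 206.638449

E0=206.6384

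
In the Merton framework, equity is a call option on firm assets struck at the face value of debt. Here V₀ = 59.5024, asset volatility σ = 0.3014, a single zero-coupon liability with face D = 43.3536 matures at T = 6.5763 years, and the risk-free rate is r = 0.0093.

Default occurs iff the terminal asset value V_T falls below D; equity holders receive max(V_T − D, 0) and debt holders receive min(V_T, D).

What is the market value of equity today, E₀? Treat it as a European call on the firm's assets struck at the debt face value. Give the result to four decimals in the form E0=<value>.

E0=26.1014

d₁ = [ln(V₀/D) + (r + σ²/2)T] / (σ√T)
   = [ln(59.5024/43.3536) + (0.0093 + 0.5·0.3014²)·6.5763] / (0.3014·√6.5763)
   = [0.316627 + 0.359862] / 0.772919 = 0.875238
d₂ = d₁ − σ√T = 0.875238 − 0.772919 = 0.102319
N(d₁) = 0.809278,  N(d₂) = 0.540748,  e^(−rT) = 0.940673
E₀ = V₀·N(d₁) − D·e^(−rT)·N(d₂)
   = 59.5024·0.809278 − 43.3536·0.940673·0.540748 = 26.101412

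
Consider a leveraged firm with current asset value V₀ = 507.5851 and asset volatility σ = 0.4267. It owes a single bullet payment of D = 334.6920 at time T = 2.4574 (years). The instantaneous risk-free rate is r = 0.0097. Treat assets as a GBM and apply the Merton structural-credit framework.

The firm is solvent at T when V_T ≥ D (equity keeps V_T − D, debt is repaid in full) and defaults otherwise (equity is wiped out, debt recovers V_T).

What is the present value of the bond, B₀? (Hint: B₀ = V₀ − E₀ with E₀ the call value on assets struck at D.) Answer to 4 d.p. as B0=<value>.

d₁ = [ln(V₀/D) + (r + σ²/2)T] / (σ√T)
   = [ln(507.5851/334.6920) + (0.0097 + 0.5·0.4267²)·2.4574] / (0.4267·√2.4574)
   = [0.416454 + 0.247550] / 0.668899 = 0.992681
d₂ = d₁ − σ√T = 0.992681 − 0.668899 = 0.323782
N(d₁) = 0.839567,  N(d₂) = 0.626948,  e^(−rT) = 0.976445
E₀ = V₀·N(d₁) − D·e^(−rT)·N(d₂)
   = 507.5851·0.839567 − 334.6920·0.976445·0.626948 = 221.259853
B₀ = V₀ − E₀ = 507.5851 − 221.259853 = 286.325247

B0=286.3252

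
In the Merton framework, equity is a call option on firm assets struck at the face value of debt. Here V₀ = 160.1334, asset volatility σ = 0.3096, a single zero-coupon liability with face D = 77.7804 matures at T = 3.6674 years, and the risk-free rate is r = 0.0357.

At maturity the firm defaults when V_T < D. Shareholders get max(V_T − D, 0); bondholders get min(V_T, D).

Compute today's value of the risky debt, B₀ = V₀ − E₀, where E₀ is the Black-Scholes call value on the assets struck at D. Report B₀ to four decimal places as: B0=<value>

d₁ = [ln(V₀/D) + (r + σ²/2)T] / (σ√T)
   = [ln(160.1334/77.7804) + (0.0357 + 0.5·0.3096²)·3.6674] / (0.3096·√3.6674)
   = [0.722118 + 0.306690] / 0.592898 = 1.735219
d₂ = d₁ − σ√T = 1.735219 − 0.592898 = 1.142321
N(d₁) = 0.958649,  N(d₂) = 0.873340,  e^(−rT) = 0.877283
E₀ = V₀·N(d₁) − D·e^(−rT)·N(d₂)
   = 160.1334·0.958649 − 77.7804·0.877283·0.873340 = 93.919053
B₀ = V₀ − E₀ = 160.1334 − 93.919053 = 66.214347

B0=66.2143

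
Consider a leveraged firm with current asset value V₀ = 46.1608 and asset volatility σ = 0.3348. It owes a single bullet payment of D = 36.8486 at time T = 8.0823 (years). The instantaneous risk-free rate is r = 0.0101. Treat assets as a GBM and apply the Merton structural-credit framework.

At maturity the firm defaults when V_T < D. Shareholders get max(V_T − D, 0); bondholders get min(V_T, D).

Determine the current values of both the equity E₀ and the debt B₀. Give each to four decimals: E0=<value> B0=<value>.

d₁ = [ln(V₀/D) + (r + σ²/2)T] / (σ√T)
   = [ln(46.1608/36.8486) + (0.0101 + 0.5·0.3348²)·8.0823] / (0.3348·√8.0823)
   = [0.225313 + 0.534608] / 0.951816 = 0.798391
d₂ = d₁ − σ√T = 0.798391 − 0.951816 = -0.153425
N(d₁) = 0.787678,  N(d₂) = 0.439032,  e^(−rT) = 0.921612
E₀ = V₀·N(d₁) − D·e^(−rT)·N(d₂)
   = 46.1608·0.787678 − 36.8486·0.921612·0.439032 = 21.450296
B₀ = V₀ − E₀ = 46.1608 − 21.450296 = 24.710504

E0=21.4503 B0=24.7105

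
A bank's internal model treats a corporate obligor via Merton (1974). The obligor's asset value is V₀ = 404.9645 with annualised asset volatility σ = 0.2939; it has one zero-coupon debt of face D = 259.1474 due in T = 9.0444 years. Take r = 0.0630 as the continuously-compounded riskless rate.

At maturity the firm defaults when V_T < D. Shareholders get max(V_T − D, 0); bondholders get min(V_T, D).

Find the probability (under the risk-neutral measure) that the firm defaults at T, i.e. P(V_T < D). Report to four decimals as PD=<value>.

PD=0.2395

d₁ = [ln(V₀/D) + (r + σ²/2)T] / (σ√T)
   = [ln(404.9645/259.1474) + (0.0630 + 0.5·0.2939²)·9.0444] / (0.2939·√9.0444)
   = [0.446402 + 0.960412] / 0.883872 = 1.591649
d₂ = d₁ − σ√T = 1.591649 − 0.883872 = 0.707777
risk-neutral PD = N(−d₂) = N(-0.707777) = 0.239542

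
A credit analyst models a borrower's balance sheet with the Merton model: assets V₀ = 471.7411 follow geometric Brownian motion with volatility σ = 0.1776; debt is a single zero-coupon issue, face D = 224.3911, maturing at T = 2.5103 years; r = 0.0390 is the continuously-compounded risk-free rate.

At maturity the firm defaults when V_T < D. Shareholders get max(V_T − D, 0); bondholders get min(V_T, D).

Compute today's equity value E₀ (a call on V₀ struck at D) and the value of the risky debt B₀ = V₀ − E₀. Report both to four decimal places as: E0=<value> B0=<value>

d₁ = [ln(V₀/D) + (r + σ²/2)T] / (σ√T)
   = [ln(471.7411/224.3911) + (0.0390 + 0.5·0.1776²)·2.5103] / (0.1776·√2.5103)
   = [0.743040 + 0.137491] / 0.281388 = 3.129241
d₂ = d₁ − σ√T = 3.129241 − 0.281388 = 2.847852
N(d₁) = 0.999124,  N(d₂) = 0.997799,  e^(−rT) = 0.906738
E₀ = V₀·N(d₁) − D·e^(−rT)·N(d₂)
   = 471.7411·0.999124 − 224.3911·0.906738·0.997799 = 268.311548
B₀ = V₀ − E₀ = 471.7411 − 268.311548 = 203.429552

E0=268.3115 B0=203.4296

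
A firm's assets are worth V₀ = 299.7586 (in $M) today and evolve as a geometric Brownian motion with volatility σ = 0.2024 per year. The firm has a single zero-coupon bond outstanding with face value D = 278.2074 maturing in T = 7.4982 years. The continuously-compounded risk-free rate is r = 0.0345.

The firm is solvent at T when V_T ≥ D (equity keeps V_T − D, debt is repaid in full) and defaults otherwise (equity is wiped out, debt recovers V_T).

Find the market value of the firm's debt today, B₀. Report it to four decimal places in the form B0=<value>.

B0=191.6095

d₁ = [ln(V₀/D) + (r + σ²/2)T] / (σ√T)
   = [ln(299.7586/278.2074) + (0.0345 + 0.5·0.2024²)·7.4982] / (0.2024·√7.4982)
   = [0.074611 + 0.412273] / 0.554229 = 0.878488
d₂ = d₁ − σ√T = 0.878488 − 0.554229 = 0.324259
N(d₁) = 0.810161,  N(d₂) = 0.627129,  e^(−rT) = 0.772064
E₀ = V₀·N(d₁) − D·e^(−rT)·N(d₂)
   = 299.7586·0.810161 − 278.2074·0.772064·0.627129 = 108.149071
B₀ = V₀ − E₀ = 299.7586 − 108.149071 = 191.609529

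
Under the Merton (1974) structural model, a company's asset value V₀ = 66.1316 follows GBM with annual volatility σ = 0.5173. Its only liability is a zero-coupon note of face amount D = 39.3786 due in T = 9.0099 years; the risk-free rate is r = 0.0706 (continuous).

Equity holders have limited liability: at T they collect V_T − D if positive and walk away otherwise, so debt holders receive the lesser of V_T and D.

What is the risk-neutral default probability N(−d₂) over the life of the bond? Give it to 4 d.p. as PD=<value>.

d₁ = [ln(V₀/D) + (r + σ²/2)T] / (σ√T)
   = [ln(66.1316/39.3786) + (0.0706 + 0.5·0.5173²)·9.0099] / (0.5173·√9.0099)
   = [0.518424 + 1.841620] / 1.552753 = 1.519910
d₂ = d₁ − σ√T = 1.519910 − 1.552753 = -0.032844
risk-neutral PD = N(−d₂) = N(0.032844) = 0.513100

PD=0.5131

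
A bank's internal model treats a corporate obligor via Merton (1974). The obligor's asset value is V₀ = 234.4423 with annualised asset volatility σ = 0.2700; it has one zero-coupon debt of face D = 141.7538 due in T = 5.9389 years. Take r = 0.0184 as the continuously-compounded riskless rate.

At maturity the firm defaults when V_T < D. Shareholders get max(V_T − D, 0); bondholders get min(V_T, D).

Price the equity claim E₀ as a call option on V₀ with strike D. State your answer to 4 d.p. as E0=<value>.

E0=117.7860

d₁ = [ln(V₀/D) + (r + σ²/2)T] / (σ√T)
   = [ln(234.4423/141.7538) + (0.0184 + 0.5·0.2700²)·5.9389] / (0.2700·√5.9389)
   = [0.503118 + 0.325749] / 0.657986 = 1.259702
d₂ = d₁ − σ√T = 1.259702 − 0.657986 = 0.601716
N(d₁) = 0.896112,  N(d₂) = 0.726318,  e^(−rT) = 0.896483
E₀ = V₀·N(d₁) − D·e^(−rT)·N(d₂)
   = 234.4423·0.896112 − 141.7538·0.896483·0.726318 = 117.785995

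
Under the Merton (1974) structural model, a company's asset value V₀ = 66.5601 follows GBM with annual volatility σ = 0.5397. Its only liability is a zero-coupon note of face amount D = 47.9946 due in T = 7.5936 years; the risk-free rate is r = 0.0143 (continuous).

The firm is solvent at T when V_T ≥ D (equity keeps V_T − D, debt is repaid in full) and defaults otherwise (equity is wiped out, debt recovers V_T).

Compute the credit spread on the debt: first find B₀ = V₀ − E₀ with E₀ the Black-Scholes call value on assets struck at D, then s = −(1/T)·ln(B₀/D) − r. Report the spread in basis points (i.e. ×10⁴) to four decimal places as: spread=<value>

d₁ = [ln(V₀/D) + (r + σ²/2)T] / (σ√T)
   = [ln(66.5601/47.9946) + (0.0143 + 0.5·0.5397²)·7.5936] / (0.5397·√7.5936)
   = [0.327017 + 1.214506] / 1.487224 = 1.036510
d₂ = d₁ − σ√T = 1.036510 − 1.487224 = -0.450714
N(d₁) = 0.850018,  N(d₂) = 0.326098,  e^(−rT) = 0.897100
E₀ = V₀·N(d₁) − D·e^(−rT)·N(d₂)
   = 66.5601·0.850018 − 47.9946·0.897100·0.326098 = 42.536821
B₀ = V₀ − E₀ = 66.5601 − 42.536821 = 24.023279
spread = −(1/T)·ln(B₀/D) − r = −(1/7.5936)·ln(24.023279/47.9946) − 0.0143 = 0.07683796
in basis points: 0.07683796 × 10⁴ = 768.3796 bp

spread=768.3796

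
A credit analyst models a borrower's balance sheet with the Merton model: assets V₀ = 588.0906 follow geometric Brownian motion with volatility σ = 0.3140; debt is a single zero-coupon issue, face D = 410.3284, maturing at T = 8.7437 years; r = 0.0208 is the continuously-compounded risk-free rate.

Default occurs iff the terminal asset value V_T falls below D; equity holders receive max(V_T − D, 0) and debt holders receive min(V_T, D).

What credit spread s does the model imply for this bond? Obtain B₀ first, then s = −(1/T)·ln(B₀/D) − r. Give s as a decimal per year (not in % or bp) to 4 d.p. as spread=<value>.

spread=0.0254

d₁ = [ln(V₀/D) + (r + σ²/2)T] / (σ√T)
   = [ln(588.0906/410.3284) + (0.0208 + 0.5·0.3140²)·8.7437] / (0.3140·√8.7437)
   = [0.359923 + 0.612916] / 0.928490 = 1.047765
d₂ = d₁ − σ√T = 1.047765 − 0.928490 = 0.119275
N(d₁) = 0.852626,  N(d₂) = 0.547471,  e^(−rT) = 0.833711
E₀ = V₀·N(d₁) − D·e^(−rT)·N(d₂)
   = 588.0906·0.852626 − 410.3284·0.833711·0.547471 = 314.134424
B₀ = V₀ − E₀ = 588.0906 − 314.134424 = 273.956176
spread = −(1/T)·ln(B₀/D) − r = −(1/8.7437)·ln(273.956176/410.3284) − 0.0208 = 0.02540351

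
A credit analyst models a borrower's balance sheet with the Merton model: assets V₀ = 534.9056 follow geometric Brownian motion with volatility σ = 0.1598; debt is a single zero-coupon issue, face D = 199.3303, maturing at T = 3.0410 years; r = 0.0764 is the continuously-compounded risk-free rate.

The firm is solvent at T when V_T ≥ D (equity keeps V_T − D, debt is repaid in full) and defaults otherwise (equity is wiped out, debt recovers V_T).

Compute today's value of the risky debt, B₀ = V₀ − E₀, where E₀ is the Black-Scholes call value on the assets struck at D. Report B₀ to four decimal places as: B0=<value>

B0=158.0056

d₁ = [ln(V₀/D) + (r + σ²/2)T] / (σ√T)
   = [ln(534.9056/199.3303) + (0.0764 + 0.5·0.1598²)·3.0410] / (0.1598·√3.0410)
   = [0.987127 + 0.271160] / 0.278667 = 4.515384
d₂ = d₁ − σ√T = 4.515384 − 0.278667 = 4.236718
N(d₁) = 0.999997,  N(d₂) = 0.999989,  e^(−rT) = 0.792683
E₀ = V₀·N(d₁) − D·e^(−rT)·N(d₂)
   = 534.9056·0.999997 − 199.3303·0.792683·0.999989 = 376.900043
B₀ = V₀ − E₀ = 534.9056 − 376.900043 = 158.005557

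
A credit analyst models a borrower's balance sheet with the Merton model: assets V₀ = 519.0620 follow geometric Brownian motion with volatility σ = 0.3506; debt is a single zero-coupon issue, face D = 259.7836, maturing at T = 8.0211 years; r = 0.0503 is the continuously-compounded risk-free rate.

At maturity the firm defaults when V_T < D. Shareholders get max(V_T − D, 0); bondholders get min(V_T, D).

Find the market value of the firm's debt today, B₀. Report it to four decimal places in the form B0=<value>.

B0=154.7944

d₁ = [ln(V₀/D) + (r + σ²/2)T] / (σ√T)
   = [ln(519.0620/259.7836) + (0.0503 + 0.5·0.3506²)·8.0211] / (0.3506·√8.0211)
   = [0.692174 + 0.896440] / 0.992953 = 1.599888
d₂ = d₁ − σ√T = 1.599888 − 0.992953 = 0.606934
N(d₁) = 0.945188,  N(d₂) = 0.728053,  e^(−rT) = 0.668004
E₀ = V₀·N(d₁) − D·e^(−rT)·N(d₂)
   = 519.0620·0.945188 − 259.7836·0.668004·0.728053 = 364.267619
B₀ = V₀ − E₀ = 519.0620 − 364.267619 = 154.794381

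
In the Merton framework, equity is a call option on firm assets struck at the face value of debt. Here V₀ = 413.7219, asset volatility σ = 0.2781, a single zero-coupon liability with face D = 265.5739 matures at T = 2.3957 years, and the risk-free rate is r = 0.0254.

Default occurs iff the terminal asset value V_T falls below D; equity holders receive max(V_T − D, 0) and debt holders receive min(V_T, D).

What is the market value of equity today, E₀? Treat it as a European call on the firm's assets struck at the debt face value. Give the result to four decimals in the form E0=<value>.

E0=171.9343

d₁ = [ln(V₀/D) + (r + σ²/2)T] / (σ√T)
   = [ln(413.7219/265.5739) + (0.0254 + 0.5·0.2781²)·2.3957] / (0.2781·√2.3957)
   = [0.443301 + 0.153492] / 0.430445 = 1.386457
d₂ = d₁ − σ√T = 1.386457 − 0.430445 = 0.956013
N(d₁) = 0.917196,  N(d₂) = 0.830467,  e^(−rT) = 0.940964
E₀ = V₀·N(d₁) − D·e^(−rT)·N(d₂)
   = 413.7219·0.917196 − 265.5739·0.940964·0.830467 = 171.934319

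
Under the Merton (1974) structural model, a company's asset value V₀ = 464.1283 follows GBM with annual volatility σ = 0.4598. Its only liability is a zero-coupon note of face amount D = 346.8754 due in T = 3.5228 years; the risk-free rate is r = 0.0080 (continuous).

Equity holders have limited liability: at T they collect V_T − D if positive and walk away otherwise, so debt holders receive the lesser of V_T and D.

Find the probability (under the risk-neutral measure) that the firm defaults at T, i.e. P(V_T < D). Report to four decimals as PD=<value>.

PD=0.5245

d₁ = [ln(V₀/D) + (r + σ²/2)T] / (σ√T)
   = [ln(464.1283/346.8754) + (0.0080 + 0.5·0.4598²)·3.5228] / (0.4598·√3.5228)
   = [0.291195 + 0.400571] / 0.863004 = 0.801579
d₂ = d₁ − σ√T = 0.801579 − 0.863004 = -0.061425
risk-neutral PD = N(−d₂) = N(0.061425) = 0.524490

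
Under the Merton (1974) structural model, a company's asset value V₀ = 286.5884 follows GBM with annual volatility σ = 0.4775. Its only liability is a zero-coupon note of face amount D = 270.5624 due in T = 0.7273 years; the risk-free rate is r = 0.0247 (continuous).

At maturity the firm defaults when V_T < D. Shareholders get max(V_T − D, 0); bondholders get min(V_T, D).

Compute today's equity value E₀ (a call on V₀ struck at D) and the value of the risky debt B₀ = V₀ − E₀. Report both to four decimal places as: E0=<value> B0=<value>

d₁ = [ln(V₀/D) + (r + σ²/2)T] / (σ√T)
   = [ln(286.5884/270.5624) + (0.0247 + 0.5·0.4775²)·0.7273] / (0.4775·√0.7273)
   = [0.057544 + 0.100879] / 0.407221 = 0.389035
d₂ = d₁ − σ√T = 0.389035 − 0.407221 = -0.018186
N(d₁) = 0.651375,  N(d₂) = 0.492745,  e^(−rT) = 0.982196
E₀ = V₀·N(d₁) − D·e^(−rT)·N(d₂)
   = 286.5884·0.651375 − 270.5624·0.982196·0.492745 = 55.731737
B₀ = V₀ − E₀ = 286.5884 − 55.731737 = 230.856663

E0=55.7317 B0=230.8567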